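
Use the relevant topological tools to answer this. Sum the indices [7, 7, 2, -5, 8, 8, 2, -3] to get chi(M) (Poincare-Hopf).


Poincare-Hopf: chi(M) = sum of indices of zeros.
chi = (7) + (7) + (2) + (-5) + (8) + (8) + (2) + (-3) = 26

26


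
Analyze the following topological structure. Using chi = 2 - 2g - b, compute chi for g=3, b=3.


For a compact orientable surface with genus g and b boundary components: chi = 2 - 2g - b.
chi = 2 - 2*3 - 3 = 2 - 6 - 3 = -7

-7


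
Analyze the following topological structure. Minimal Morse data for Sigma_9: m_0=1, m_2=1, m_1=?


A perfect Morse function has m_k = b_k.
For Sigma_9: b_0=1, b_1=2g=18, b_2=1.
Saddles m_1 = 2g = 18

18


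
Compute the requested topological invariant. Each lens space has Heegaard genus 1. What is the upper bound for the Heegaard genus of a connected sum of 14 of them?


Heegaard genus satisfies g(A#B) <= g(A) + g(B).
Each lens space has g = 1.
Upper bound: 14 * 1 = 14

14


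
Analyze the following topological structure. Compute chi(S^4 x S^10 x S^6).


chi is multiplicative: chi(X x Y) = chi(X) chi(Y).
Each even-dim sphere has chi = 2. There are 3 factors.
chi = 2^3 = 8

8


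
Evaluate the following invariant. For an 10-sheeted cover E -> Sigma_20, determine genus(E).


For an n-sheeted cover: chi(E) = n * chi(B).
chi(Sigma_20) = 2 - 2*20 = -38.
chi(E) = 10 * (-38) = -380.
genus(E) = (2 - chi(E))/2 = (2 - (-380))/2 = 382/2 = 191

191


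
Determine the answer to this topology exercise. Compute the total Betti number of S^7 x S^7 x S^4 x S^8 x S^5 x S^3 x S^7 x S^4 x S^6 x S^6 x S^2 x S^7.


Total Betti number is multiplicative under products.
Each S^d (d>=1) has total Betti number 2.
There are 12 sphere factors.
Total = 2^12 = 4096

4096


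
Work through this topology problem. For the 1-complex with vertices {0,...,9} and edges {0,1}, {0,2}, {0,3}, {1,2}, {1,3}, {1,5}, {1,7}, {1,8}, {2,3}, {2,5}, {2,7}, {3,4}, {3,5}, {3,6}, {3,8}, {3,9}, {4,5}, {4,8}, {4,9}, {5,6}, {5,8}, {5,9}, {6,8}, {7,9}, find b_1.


b_1 = E - V + (number of components).
E = 24, V = 10, components = 1.
b_1 = 24 - 10 + 1 = 15

15


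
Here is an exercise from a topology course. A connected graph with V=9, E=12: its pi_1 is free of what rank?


For a connected graph: rank(pi_1) = b_1 = E - V + 1 = 1 - chi.
chi = V - E = 9 - 12 = -3.
rank = 1 - (-3) = 12 - 9 + 1 = 4

4


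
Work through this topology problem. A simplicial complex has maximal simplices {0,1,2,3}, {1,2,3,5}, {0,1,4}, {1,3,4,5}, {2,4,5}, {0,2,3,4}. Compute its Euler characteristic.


Enumerate all faces; f-vector: f_0=6, f_1=14, f_2=15, f_3=4.
chi = sum (-1)^k f_k = 3

3


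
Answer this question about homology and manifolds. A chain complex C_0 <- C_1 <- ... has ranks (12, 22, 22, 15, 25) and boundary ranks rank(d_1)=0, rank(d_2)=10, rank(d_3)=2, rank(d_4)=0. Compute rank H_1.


rank H_k = rank(ker d_k) - rank(im d_{k+1}).
rank(ker d_1) = rank(C_1) - rank(d_1) = 22 - 0 = 22.
rank(im d_{1+1}) = 10.
rank H_1 = 22 - 10 = 12

12


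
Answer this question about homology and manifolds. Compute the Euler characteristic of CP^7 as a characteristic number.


For any closed oriented manifold, <e(TM),[M]> = chi(M).
chi(CP^7) = 7+1 = 8

8


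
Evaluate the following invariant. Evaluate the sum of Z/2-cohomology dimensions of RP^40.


H^k(RP^40; Z/2) = Z/2 for each 0 <= k <= 40.
Total dimension = 40 + 1 = 41

41


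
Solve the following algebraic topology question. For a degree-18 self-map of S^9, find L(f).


On S^9: L(f) = tr(f_0*) + (-1)^9 tr(f_9*) = 1 + (-1)^9 * deg(f).
L(f) = 1 + (-1)^9 * 18 = 1 + -18 = -17

-17


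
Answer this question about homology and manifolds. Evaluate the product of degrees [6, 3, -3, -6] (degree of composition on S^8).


Degree is multiplicative: deg(composition) = product of degrees.
= (6) * (3) * (-3) * (-6) = 324

324


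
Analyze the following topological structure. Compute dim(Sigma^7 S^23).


Each suspension raises dimension by 1: Sigma S^n = S^{n+1}.
Sigma^7 S^23 = S^{23+7} = S^30

30


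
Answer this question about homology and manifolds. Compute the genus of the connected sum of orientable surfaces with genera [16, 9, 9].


Genus is additive under connected sum of orientable surfaces.
g = 16 + 9 + 9 = 34

34


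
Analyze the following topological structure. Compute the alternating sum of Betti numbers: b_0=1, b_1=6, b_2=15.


chi = sum_k (-1)^k b_k.
= (1) + (-6) + (15)
= 10

10


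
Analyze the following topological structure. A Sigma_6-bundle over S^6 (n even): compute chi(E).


chi(S^6) = 2 (n even), chi(Sigma_6) = 2 - 2*6 = -10.
chi(E) = 2 * (-10) = -20

-20


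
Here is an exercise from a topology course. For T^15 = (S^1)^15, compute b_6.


By the Kunneth formula, b_k(T^n) = C(n,k).
b_6(T^15) = C(15,6).
C(15,6) = 15!/(6!*9!) = 5005

5005


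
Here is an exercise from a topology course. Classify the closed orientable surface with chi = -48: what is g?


chi = 2 - 2g for closed orientable surfaces.
-48 = 2 - 2g
2g = 2 - (-48) = 50
g = 25

25


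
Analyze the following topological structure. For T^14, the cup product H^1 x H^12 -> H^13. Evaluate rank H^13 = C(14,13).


Cup product: H^p x H^q -> H^{p+q}; here p+q = 1+12 = 13.
rank H^k(T^n) = C(n,k).
C(14,13) = 14

14


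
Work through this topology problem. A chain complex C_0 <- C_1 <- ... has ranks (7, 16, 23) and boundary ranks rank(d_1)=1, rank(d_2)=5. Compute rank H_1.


rank H_k = rank(ker d_k) - rank(im d_{k+1}).
rank(ker d_1) = rank(C_1) - rank(d_1) = 16 - 1 = 15.
rank(im d_{1+1}) = 5.
rank H_1 = 15 - 5 = 10

10


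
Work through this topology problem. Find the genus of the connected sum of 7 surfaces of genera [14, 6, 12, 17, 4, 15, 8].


Genus is additive under connected sum of orientable surfaces.
g = 14 + 6 + 12 + 17 + 4 + 15 + 8 = 76

76


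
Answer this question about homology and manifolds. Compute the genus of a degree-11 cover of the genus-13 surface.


For an n-sheeted cover: chi(E) = n * chi(B).
chi(Sigma_13) = 2 - 2*13 = -24.
chi(E) = 11 * (-24) = -264.
genus(E) = (2 - chi(E))/2 = (2 - (-264))/2 = 266/2 = 133

133


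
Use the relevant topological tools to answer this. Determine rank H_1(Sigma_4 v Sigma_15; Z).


For a wedge: H_1(A v B) = H_1(A) + H_1(B).
b_1(Sigma_4) = 8, b_1(Sigma_15) = 30.
b_1 = 8 + 30 = 38

38


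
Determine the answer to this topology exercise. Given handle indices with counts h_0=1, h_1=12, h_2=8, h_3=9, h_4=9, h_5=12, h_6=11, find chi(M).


Handles of index k contribute (-1)^k to chi (same as CW cells).
chi = (1) + (-12) + (8) + (-9) + (9) + (-12) + (11) = -4

-4


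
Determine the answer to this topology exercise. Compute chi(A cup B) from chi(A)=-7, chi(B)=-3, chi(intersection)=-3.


chi(A cup B) = chi(A) + chi(B) - chi(A cap B)
= -7 + (-3) - (-3)
= -7

-7


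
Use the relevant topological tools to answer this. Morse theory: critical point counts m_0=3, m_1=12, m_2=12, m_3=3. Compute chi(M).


Morse theory: chi(M) = sum_k (-1)^k m_k where m_k = #(index-k critical points).
= (3) + (-12) + (12) + (-3) = 0

0


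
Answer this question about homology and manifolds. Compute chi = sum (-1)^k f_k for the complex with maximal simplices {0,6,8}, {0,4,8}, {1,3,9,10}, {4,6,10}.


Enumerate all faces; f-vector: f_0=8, f_1=14, f_2=7, f_3=1.
chi = sum (-1)^k f_k = 0

0


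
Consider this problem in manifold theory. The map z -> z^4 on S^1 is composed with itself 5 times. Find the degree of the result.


deg(f) = 4. Degree is multiplicative: deg(f^5) = (deg f)^5.
deg(f^5) = (4)^5 = 1024

1024


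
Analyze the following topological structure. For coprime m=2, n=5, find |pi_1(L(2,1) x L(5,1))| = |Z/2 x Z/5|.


pi_1(X x Y) = pi_1(X) x pi_1(Y).
pi_1(L(2,1)) = Z/2, pi_1(L(5,1)) = Z/5.
|Z/2 x Z/5| = 2 * 5 = 10

10


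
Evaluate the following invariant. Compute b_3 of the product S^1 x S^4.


Each S^d has Poincare polynomial 1 + t^d.
The product S^1 x S^4 has Poincare polynomial prod(1+t^d_i).
Expanding: b_0=1, b_1=1, b_4=1, b_5=1.
b_3 = 0

0


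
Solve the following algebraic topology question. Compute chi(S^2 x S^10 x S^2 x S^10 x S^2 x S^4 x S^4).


chi is multiplicative: chi(X x Y) = chi(X) chi(Y).
Each even-dim sphere has chi = 2. There are 7 factors.
chi = 2^7 = 128

128


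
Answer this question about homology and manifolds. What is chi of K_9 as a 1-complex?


K_9: V = 9, E = C(9,2) = 36.
chi = V - E = 9 - 36 = -27

-27


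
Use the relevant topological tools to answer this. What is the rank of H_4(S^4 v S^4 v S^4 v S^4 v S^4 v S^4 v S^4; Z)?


For a wedge of spheres, H_k (k>0) is free on one generator per sphere of dimension k.
Spheres of dimension 4: count = 7.
b_4 = 7

7


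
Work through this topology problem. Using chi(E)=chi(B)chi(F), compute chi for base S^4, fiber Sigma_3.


chi(S^4) = 2 (n even), chi(Sigma_3) = 2 - 2*3 = -4.
chi(E) = 2 * (-4) = -8

-8


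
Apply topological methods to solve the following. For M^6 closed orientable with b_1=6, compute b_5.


Poincare duality for closed orientable n-manifolds: b_k = b_{n-k}.
Here n = 6, so b_5 = b_1 = 6

6


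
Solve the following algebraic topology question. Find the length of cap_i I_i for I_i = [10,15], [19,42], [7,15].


Intersection = [max(a_i), min(b_i)] = [19, 15].
Since 19 > 15, the intersection is empty.
Length = 0

0


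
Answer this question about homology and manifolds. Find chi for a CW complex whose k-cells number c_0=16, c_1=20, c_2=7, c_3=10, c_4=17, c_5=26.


chi = sum_k (-1)^k c_k.
= (-1)^0*16 + (-1)^1*20 + (-1)^2*7 + (-1)^3*10 + (-1)^4*17 + (-1)^5*26
= (16) + (-20) + (7) + (-10) + (17) + (-26)
= -16

-16


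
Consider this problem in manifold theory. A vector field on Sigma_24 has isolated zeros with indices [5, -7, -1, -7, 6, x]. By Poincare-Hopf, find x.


Poincare-Hopf: sum of indices = chi(M).
chi(Sigma_24) = 2 - 2*24 = -46.
Sum of known indices = -4.
x = chi - (sum known) = -46 - (-4) = -42

-42


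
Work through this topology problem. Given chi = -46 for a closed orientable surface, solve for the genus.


chi = 2 - 2g for closed orientable surfaces.
-46 = 2 - 2g
2g = 2 - (-46) = 48
g = 24

24


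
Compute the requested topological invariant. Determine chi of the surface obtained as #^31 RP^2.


For a non-orientable closed surface with k crosscaps: chi = 2 - k.
Here k = 31.
chi = 2 - 31 = -29

-29


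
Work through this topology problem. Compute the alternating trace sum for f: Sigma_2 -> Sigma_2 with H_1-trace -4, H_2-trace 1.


L(f) = tr(f_0*) - tr(f_1*) + tr(f_2*).
= 1 - (-4) + (1)
= 6

6


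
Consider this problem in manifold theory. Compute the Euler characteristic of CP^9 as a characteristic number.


For any closed oriented manifold, <e(TM),[M]> = chi(M).
chi(CP^9) = 9+1 = 10

10


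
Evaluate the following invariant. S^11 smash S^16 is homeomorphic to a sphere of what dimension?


S^m ^ S^n = S^{m+n}.
k = 11 + 16 = 27

27


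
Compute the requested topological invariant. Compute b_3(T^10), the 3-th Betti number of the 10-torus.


By the Kunneth formula, b_k(T^n) = C(n,k).
b_3(T^10) = C(10,3).
C(10,3) = 10!/(3!*7!) = 120

120


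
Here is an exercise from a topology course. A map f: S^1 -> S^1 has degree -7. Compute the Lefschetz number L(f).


On S^1: L(f) = tr(f_0*) + (-1)^1 tr(f_1*) = 1 + (-1)^1 * deg(f).
L(f) = 1 + (-1)^1 * -7 = 1 + 7 = 8

8


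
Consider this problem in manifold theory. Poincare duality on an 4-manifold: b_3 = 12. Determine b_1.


Poincare duality for closed orientable n-manifolds: b_k = b_{n-k}.
Here n = 4, so b_1 = b_3 = 12

12


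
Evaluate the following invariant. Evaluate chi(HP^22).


HP^22 has one cell in each dimension 0, 4, ..., 4*22 (22+1 cells, all even-dim).
chi = 22 + 1 = 23

23


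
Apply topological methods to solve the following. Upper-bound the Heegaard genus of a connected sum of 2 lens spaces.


Heegaard genus satisfies g(A#B) <= g(A) + g(B).
Each lens space has g = 1.
Upper bound: 2 * 1 = 2

2


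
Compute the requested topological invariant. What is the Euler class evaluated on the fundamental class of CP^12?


For any closed oriented manifold, <e(TM),[M]> = chi(M).
chi(CP^12) = 12+1 = 13

13


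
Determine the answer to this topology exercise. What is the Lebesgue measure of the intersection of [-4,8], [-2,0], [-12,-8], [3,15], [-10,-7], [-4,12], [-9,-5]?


Intersection = [max(a_i), min(b_i)] = [3, -8].
Since 3 > -8, the intersection is empty.
Length = 0

0


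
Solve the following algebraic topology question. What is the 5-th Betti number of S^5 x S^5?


Each S^d has Poincare polynomial 1 + t^d.
The product S^5 x S^5 has Poincare polynomial prod(1+t^d_i).
Expanding: b_0=1, b_5=2, b_10=1.
b_5 = 2

2


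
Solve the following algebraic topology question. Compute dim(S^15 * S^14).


Join of spheres: S^m * S^n = S^{m+n+1}.
dim = 15 + 14 + 1 = 30

30


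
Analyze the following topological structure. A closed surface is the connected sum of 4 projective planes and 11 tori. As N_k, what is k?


Since a >= 1, the sum is non-orientable; each T^2 can be replaced by RP^2 # RP^2 (since T^2#RP^2 = 3RP^2).
Total crosscaps k = 4 + 2*11 = 26.
Check via chi: chi = 4*1 + 11*0 - (4+11-1)*2 = -24 = 2 - k = -24. Consistent.

26


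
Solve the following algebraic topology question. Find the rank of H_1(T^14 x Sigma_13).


pi_1(A x B) = pi_1(A) x pi_1(B); rank of abelianization = b_1.
b_1(T^14) = 14, b_1(Sigma_13) = 2*13 = 26.
b_1(product) = 14 + 26 = 40

40


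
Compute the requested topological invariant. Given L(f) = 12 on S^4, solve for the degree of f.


L(f) = 1 + (-1)^4 deg(f) on S^4.
12 = 1 + (-1)^4 * deg(f)
(-1)^4 * deg(f) = 11
deg(f) = 11

11


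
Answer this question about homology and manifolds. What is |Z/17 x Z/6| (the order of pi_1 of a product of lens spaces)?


pi_1(X x Y) = pi_1(X) x pi_1(Y).
pi_1(L(17,1)) = Z/17, pi_1(L(6,1)) = Z/6.
|Z/17 x Z/6| = 17 * 6 = 102

102


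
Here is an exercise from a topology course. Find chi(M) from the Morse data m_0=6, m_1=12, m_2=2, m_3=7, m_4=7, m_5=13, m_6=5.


Morse theory: chi(M) = sum_k (-1)^k m_k where m_k = #(index-k critical points).
= (6) + (-12) + (2) + (-7) + (7) + (-13) + (5) = -12

-12


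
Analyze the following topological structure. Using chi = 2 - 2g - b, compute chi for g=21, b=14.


For a compact orientable surface with genus g and b boundary components: chi = 2 - 2g - b.
chi = 2 - 2*21 - 14 = 2 - 42 - 14 = -54

-54


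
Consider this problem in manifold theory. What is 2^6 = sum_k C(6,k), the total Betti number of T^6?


b_k(T^6) = C(6,k), so the sum over k is sum_k C(6,k) = 2^6.
Total = 2^6 = 64

64


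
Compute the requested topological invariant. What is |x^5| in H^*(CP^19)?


|x| = 2 in H^*(CP^n).
|x^5| = 5 * |x| = 5 * 2 = 10

10


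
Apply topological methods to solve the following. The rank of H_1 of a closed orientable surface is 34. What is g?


For a closed orientable surface: b_1 = 2g.
34 = 2g
g = 34 / 2 = 17

17


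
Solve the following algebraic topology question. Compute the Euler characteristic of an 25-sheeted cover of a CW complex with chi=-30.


For a finite covering: chi(E) = (number of sheets) * chi(B).
chi(E) = 25 * (-30) = -750

-750


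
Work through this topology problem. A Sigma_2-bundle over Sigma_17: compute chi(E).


For a fiber bundle F -> E -> B (with CW structure): chi(E) = chi(B) * chi(F).
chi(Sigma_17) = -32, chi(Sigma_2) = -2.
chi(E) = (-32) * (-2) = 64

64


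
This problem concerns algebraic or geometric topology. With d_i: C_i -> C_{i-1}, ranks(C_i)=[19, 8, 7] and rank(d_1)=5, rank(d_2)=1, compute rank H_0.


rank H_k = rank(ker d_k) - rank(im d_{k+1}).
rank(ker d_0) = rank(C_0) - rank(d_0) = 19 - 0 = 19.
rank(im d_{0+1}) = 5.
rank H_0 = 19 - 5 = 14

14


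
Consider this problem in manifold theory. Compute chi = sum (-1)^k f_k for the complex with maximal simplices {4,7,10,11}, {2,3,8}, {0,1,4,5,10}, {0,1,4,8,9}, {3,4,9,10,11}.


Enumerate all faces; f-vector: f_0=11, f_1=31, f_2=33, f_3=16, f_4=3.
chi = sum (-1)^k f_k = 0

0


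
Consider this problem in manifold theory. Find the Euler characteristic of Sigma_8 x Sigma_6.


chi(Sigma_8) = 2 - 2*8 = -14
chi(Sigma_6) = 2 - 2*6 = -10
chi(product) = (-14) * (-10) = 140

140


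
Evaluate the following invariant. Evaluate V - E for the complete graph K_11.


K_11: V = 11, E = C(11,2) = 55.
chi = V - E = 11 - 55 = -44

-44


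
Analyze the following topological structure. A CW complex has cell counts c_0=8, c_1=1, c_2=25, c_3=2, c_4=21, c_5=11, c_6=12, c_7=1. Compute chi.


chi = sum_k (-1)^k c_k.
= (-1)^0*8 + (-1)^1*1 + (-1)^2*25 + (-1)^3*2 + (-1)^4*21 + (-1)^5*11 + (-1)^6*12 + (-1)^7*1
= (8) + (-1) + (25) + (-2) + (21) + (-11) + (12) + (-1)
= 51

51


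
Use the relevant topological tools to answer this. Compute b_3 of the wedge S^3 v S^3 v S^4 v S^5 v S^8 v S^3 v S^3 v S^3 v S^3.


For a wedge of spheres, H_k (k>0) is free on one generator per sphere of dimension k.
Spheres of dimension 3: count = 6.
b_3 = 6

6


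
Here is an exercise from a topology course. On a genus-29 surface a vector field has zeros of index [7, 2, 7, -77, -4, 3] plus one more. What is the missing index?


Poincare-Hopf: sum of indices = chi(M).
chi(Sigma_29) = 2 - 2*29 = -56.
Sum of known indices = -62.
x = chi - (sum known) = -56 - (-62) = 6

6


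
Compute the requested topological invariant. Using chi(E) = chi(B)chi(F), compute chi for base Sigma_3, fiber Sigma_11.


For a fiber bundle F -> E -> B (with CW structure): chi(E) = chi(B) * chi(F).
chi(Sigma_3) = -4, chi(Sigma_11) = -20.
chi(E) = (-4) * (-20) = 80

80


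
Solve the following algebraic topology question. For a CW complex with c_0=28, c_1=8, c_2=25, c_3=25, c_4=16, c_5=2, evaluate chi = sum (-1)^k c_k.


chi = sum_k (-1)^k c_k.
= (-1)^0*28 + (-1)^1*8 + (-1)^2*25 + (-1)^3*25 + (-1)^4*16 + (-1)^5*2
= (28) + (-8) + (25) + (-25) + (16) + (-2)
= 34

34


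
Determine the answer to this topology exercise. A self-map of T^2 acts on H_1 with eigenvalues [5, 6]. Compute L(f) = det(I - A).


For a torus self-map: L(f) = det(I - A) where A acts on H_1.
L(f) = (1-5) * (1-6) = -4 * -5 = 20

20


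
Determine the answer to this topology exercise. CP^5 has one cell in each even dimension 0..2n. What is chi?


CP^5 has one cell in each even dimension 0, 2, ..., 2*5 (5+1 cells total).
All cells are even-dimensional, so chi = number of cells.
chi = 5 + 1 = 6

6


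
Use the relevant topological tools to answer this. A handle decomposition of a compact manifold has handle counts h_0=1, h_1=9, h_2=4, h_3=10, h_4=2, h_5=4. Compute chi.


Handles of index k contribute (-1)^k to chi (same as CW cells).
chi = (1) + (-9) + (4) + (-10) + (2) + (-4) = -16

-16


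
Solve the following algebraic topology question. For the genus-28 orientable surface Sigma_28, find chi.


For a closed orientable surface of genus g: chi = 2 - 2g.
Here g = 28.
chi = 2 - 2*28 = 2 - 56 = -54

-54


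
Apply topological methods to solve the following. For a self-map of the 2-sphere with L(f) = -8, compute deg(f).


L(f) = 1 + (-1)^2 deg(f) on S^2.
-8 = 1 + (-1)^2 * deg(f)
(-1)^2 * deg(f) = -9
deg(f) = -9

-9


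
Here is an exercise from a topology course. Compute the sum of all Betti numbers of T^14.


b_k(T^14) = C(14,k), so the sum over k is sum_k C(14,k) = 2^14.
Total = 2^14 = 16384

16384


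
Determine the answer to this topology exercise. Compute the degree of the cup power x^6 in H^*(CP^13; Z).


|x| = 2 in H^*(CP^n).
|x^6| = 6 * |x| = 6 * 2 = 12

12


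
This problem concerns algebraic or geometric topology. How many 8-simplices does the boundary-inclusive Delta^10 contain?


Delta^10 has 10+1 vertices. A 8-face is a choice of 8+1 vertices.
f_8 = C(10+1, 8+1) = C(11,9) = 55

55


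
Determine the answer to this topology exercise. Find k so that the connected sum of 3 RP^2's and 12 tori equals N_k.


Since a >= 1, the sum is non-orientable; each T^2 can be replaced by RP^2 # RP^2 (since T^2#RP^2 = 3RP^2).
Total crosscaps k = 3 + 2*12 = 27.
Check via chi: chi = 3*1 + 12*0 - (3+12-1)*2 = -25 = 2 - k = -25. Consistent.

27


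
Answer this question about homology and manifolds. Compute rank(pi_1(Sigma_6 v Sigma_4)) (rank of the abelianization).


For a wedge: H_1(A v B) = H_1(A) + H_1(B).
b_1(Sigma_6) = 12, b_1(Sigma_4) = 8.
b_1 = 12 + 8 = 20

20


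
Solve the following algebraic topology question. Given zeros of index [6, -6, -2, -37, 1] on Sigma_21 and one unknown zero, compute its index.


Poincare-Hopf: sum of indices = chi(M).
chi(Sigma_21) = 2 - 2*21 = -40.
Sum of known indices = -38.
x = chi - (sum known) = -40 - (-38) = -2

-2


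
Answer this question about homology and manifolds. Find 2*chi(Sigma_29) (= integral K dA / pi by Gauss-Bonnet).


Gauss-Bonnet: integral K dA = 2*pi*chi(M).
chi(Sigma_29) = 2 - 2*29 = -56.
(integral K dA)/pi = 2*chi = 2*(-56) = -112

-112


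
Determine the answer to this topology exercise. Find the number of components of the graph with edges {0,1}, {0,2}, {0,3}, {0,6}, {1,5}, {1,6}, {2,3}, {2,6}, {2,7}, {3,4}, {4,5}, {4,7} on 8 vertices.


Run DFS/union-find over 8 vertices.
V = 8, E = 12.
Number of components = 1

1


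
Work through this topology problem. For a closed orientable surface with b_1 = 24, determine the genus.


For a closed orientable surface: b_1 = 2g.
24 = 2g
g = 24 / 2 = 12

12


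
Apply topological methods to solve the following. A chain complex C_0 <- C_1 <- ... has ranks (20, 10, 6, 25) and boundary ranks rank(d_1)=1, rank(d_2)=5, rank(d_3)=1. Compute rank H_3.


rank H_k = rank(ker d_k) - rank(im d_{k+1}).
rank(ker d_3) = rank(C_3) - rank(d_3) = 25 - 1 = 24.
rank(im d_{3+1}) = 0.
rank H_3 = 24 - 0 = 24

24


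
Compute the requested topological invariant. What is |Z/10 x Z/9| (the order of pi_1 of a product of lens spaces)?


pi_1(X x Y) = pi_1(X) x pi_1(Y).
pi_1(L(10,1)) = Z/10, pi_1(L(9,1)) = Z/9.
|Z/10 x Z/9| = 10 * 9 = 90

90


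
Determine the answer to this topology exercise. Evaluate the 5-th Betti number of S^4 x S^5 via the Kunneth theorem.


Each S^d has Poincare polynomial 1 + t^d.
The product S^4 x S^5 has Poincare polynomial prod(1+t^d_i).
Expanding: b_0=1, b_4=1, b_5=1, b_9=1.
b_5 = 1

1


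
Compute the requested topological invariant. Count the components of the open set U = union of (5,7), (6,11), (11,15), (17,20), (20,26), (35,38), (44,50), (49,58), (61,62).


Sort and merge overlapping open intervals.
Merged: (5,11), (11,15), (17,20), (20,26), (35,38), (44,58), (61,62).
Number of components = 7

7


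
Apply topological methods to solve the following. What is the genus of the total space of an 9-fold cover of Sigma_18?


For an n-sheeted cover: chi(E) = n * chi(B).
chi(Sigma_18) = 2 - 2*18 = -34.
chi(E) = 9 * (-34) = -306.
genus(E) = (2 - chi(E))/2 = (2 - (-306))/2 = 308/2 = 154

154


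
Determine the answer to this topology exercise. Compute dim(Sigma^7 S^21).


Each suspension raises dimension by 1: Sigma S^n = S^{n+1}.
Sigma^7 S^21 = S^{21+7} = S^28

28


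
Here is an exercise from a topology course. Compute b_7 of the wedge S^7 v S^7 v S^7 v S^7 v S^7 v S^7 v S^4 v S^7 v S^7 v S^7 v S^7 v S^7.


For a wedge of spheres, H_k (k>0) is free on one generator per sphere of dimension k.
Spheres of dimension 7: count = 11.
b_7 = 11

11


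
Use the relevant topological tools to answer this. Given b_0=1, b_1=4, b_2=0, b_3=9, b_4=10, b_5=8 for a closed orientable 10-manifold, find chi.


By Poincare duality b_k = b_{10-k}, so full Betti numbers: b_0=1, b_1=4, b_2=0, b_3=9, b_4=10, b_5=8, b_6=10, b_7=9, b_8=0, b_9=4, b_10=1.
chi = sum (-1)^k b_k = -12

-12


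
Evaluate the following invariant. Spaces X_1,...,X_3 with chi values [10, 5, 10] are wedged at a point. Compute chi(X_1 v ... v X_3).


chi(A v B) = chi(A) + chi(B) - 1 (one point identified).
For 3 spaces: chi = (sum chi_i) - (3 - 1).
sum = 25; chi = 25 - 2 = 23

23


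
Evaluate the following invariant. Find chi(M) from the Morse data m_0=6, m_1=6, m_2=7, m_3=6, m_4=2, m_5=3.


Morse theory: chi(M) = sum_k (-1)^k m_k where m_k = #(index-k critical points).
= (6) + (-6) + (7) + (-6) + (2) + (-3) = 0

0


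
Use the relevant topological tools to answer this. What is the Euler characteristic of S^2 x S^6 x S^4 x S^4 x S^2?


chi is multiplicative: chi(X x Y) = chi(X) chi(Y).
Each even-dim sphere has chi = 2. There are 5 factors.
chi = 2^5 = 32

32


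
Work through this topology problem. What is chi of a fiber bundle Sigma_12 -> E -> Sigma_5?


For a fiber bundle F -> E -> B (with CW structure): chi(E) = chi(B) * chi(F).
chi(Sigma_5) = -8, chi(Sigma_12) = -22.
chi(E) = (-8) * (-22) = 176

176


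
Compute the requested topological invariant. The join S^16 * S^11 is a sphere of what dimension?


Join of spheres: S^m * S^n = S^{m+n+1}.
dim = 16 + 11 + 1 = 28

28


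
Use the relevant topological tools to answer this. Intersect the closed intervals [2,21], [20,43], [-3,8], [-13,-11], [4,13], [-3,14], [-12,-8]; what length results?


Intersection = [max(a_i), min(b_i)] = [20, -11].
Since 20 > -11, the intersection is empty.
Length = 0

0


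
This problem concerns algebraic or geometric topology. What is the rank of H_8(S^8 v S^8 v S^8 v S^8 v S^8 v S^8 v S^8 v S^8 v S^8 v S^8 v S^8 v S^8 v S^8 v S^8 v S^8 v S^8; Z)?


For a wedge of spheres, H_k (k>0) is free on one generator per sphere of dimension k.
Spheres of dimension 8: count = 16.
b_8 = 16

16


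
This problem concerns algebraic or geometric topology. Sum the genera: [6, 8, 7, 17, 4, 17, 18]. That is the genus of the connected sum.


Genus is additive under connected sum of orientable surfaces.
g = 6 + 8 + 7 + 17 + 4 + 17 + 18 = 77

77


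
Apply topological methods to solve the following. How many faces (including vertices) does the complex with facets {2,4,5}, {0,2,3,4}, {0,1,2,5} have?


Each maximal simplex on m vertices has 2^m - 1 nonempty faces.
Take the union (dedupe shared faces).
Total distinct faces = 29

29


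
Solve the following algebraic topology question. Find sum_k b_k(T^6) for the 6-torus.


b_k(T^6) = C(6,k), so the sum over k is sum_k C(6,k) = 2^6.
Total = 2^6 = 64

64


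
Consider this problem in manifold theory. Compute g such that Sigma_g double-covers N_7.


chi(N_7) = 2 - 7 = -5.
Double cover: chi(Sigma_g) = 2 * chi(N_7) = 2*(-5) = -10.
2 - 2g = -10, so g = (2 - (-10))/2 = 12/2 = 6

6


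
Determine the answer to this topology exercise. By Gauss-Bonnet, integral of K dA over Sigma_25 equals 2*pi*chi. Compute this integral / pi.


Gauss-Bonnet: integral K dA = 2*pi*chi(M).
chi(Sigma_25) = 2 - 2*25 = -48.
(integral K dA)/pi = 2*chi = 2*(-48) = -96

-96


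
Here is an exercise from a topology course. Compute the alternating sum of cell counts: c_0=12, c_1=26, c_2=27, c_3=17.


chi = sum_k (-1)^k c_k.
= (-1)^0*12 + (-1)^1*26 + (-1)^2*27 + (-1)^3*17
= (12) + (-26) + (27) + (-17)
= -4

-4


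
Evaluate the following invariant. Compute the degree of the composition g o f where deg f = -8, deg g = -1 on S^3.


Degree is multiplicative under composition: deg(g o f) = deg(g) * deg(f).
= -1 * -8 = 8

8


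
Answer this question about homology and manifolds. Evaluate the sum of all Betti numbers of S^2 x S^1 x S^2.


Total Betti number is multiplicative under products.
Each S^d (d>=1) has total Betti number 2.
There are 3 sphere factors.
Total = 2^3 = 8

8


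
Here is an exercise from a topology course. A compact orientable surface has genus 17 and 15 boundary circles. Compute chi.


For a compact orientable surface with genus g and b boundary components: chi = 2 - 2g - b.
chi = 2 - 2*17 - 15 = 2 - 34 - 15 = -47

-47


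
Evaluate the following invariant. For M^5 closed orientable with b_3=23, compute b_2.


Poincare duality for closed orientable n-manifolds: b_k = b_{n-k}.
Here n = 5, so b_2 = b_3 = 23

23


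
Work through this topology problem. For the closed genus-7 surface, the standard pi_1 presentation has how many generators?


Standard presentation: pi_1(Sigma_g) = <a_1,b_1,...,a_g,b_g | [a_1,b_1]...[a_g,b_g] = 1>.
Number of generators = 2g = 2*7 = 14

14


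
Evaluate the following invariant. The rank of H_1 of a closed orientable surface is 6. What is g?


For a closed orientable surface: b_1 = 2g.
6 = 2g
g = 6 / 2 = 3

3


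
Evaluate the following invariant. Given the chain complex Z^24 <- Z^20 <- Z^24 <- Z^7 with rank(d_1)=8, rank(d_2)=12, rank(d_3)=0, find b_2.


rank H_k = rank(ker d_k) - rank(im d_{k+1}).
rank(ker d_2) = rank(C_2) - rank(d_2) = 24 - 12 = 12.
rank(im d_{2+1}) = 0.
rank H_2 = 12 - 0 = 12

12


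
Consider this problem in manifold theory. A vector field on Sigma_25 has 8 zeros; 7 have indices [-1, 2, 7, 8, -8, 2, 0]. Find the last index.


Poincare-Hopf: sum of indices = chi(M).
chi(Sigma_25) = 2 - 2*25 = -48.
Sum of known indices = 10.
x = chi - (sum known) = -48 - (10) = -58

-58


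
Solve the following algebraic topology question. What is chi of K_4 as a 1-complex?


K_4: V = 4, E = C(4,2) = 6.
chi = V - E = 4 - 6 = -2

-2


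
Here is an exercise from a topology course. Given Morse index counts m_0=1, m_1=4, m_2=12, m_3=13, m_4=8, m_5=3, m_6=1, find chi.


Morse theory: chi(M) = sum_k (-1)^k m_k where m_k = #(index-k critical points).
= (1) + (-4) + (12) + (-13) + (8) + (-3) + (1) = 2

2


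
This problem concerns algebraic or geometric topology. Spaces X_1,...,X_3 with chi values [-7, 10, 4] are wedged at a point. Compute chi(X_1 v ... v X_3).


chi(A v B) = chi(A) + chi(B) - 1 (one point identified).
For 3 spaces: chi = (sum chi_i) - (3 - 1).
sum = 7; chi = 7 - 2 = 5

5


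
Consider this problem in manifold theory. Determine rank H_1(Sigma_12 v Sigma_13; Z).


For a wedge: H_1(A v B) = H_1(A) + H_1(B).
b_1(Sigma_12) = 24, b_1(Sigma_13) = 26.
b_1 = 24 + 26 = 50

50


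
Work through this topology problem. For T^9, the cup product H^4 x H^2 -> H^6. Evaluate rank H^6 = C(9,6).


Cup product: H^p x H^q -> H^{p+q}; here p+q = 4+2 = 6.
rank H^k(T^n) = C(n,k).
C(9,6) = 84

84


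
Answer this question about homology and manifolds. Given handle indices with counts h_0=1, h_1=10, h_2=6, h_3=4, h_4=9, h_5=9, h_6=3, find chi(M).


Handles of index k contribute (-1)^k to chi (same as CW cells).
chi = (1) + (-10) + (6) + (-4) + (9) + (-9) + (3) = -4

-4


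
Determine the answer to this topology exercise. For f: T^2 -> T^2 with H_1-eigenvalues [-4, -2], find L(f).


For a torus self-map: L(f) = det(I - A) where A acts on H_1.
L(f) = (1--4) * (1--2) = 5 * 3 = 15

15


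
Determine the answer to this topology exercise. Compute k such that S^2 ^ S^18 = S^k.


S^m ^ S^n = S^{m+n}.
k = 2 + 18 = 20

20


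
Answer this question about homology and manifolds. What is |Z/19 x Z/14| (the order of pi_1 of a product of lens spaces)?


pi_1(X x Y) = pi_1(X) x pi_1(Y).
pi_1(L(19,1)) = Z/19, pi_1(L(14,1)) = Z/14.
|Z/19 x Z/14| = 19 * 14 = 266

266


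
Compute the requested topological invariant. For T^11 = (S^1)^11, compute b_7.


By the Kunneth formula, b_k(T^n) = C(n,k).
b_7(T^11) = C(11,7).
C(11,7) = 11!/(7!*4!) = 330

330


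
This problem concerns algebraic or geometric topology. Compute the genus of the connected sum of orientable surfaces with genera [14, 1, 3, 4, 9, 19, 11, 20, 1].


Genus is additive under connected sum of orientable surfaces.
g = 14 + 1 + 3 + 4 + 9 + 19 + 11 + 20 + 1 = 82

82


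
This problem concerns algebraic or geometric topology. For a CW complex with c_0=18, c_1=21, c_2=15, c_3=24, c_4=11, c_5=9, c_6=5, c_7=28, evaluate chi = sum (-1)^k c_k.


chi = sum_k (-1)^k c_k.
= (-1)^0*18 + (-1)^1*21 + (-1)^2*15 + (-1)^3*24 + (-1)^4*11 + (-1)^5*9 + (-1)^6*5 + (-1)^7*28
= (18) + (-21) + (15) + (-24) + (11) + (-9) + (5) + (-28)
= -33

-33


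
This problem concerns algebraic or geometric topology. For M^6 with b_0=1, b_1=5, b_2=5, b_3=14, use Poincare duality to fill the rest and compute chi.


By Poincare duality b_k = b_{6-k}, so full Betti numbers: b_0=1, b_1=5, b_2=5, b_3=14, b_4=5, b_5=5, b_6=1.
chi = sum (-1)^k b_k = -12

-12


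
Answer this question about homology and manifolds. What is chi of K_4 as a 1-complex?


K_4: V = 4, E = C(4,2) = 6.
chi = V - E = 4 - 6 = -2

-2


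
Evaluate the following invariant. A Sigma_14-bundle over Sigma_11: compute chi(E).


For a fiber bundle F -> E -> B (with CW structure): chi(E) = chi(B) * chi(F).
chi(Sigma_11) = -20, chi(Sigma_14) = -26.
chi(E) = (-20) * (-26) = 520

520


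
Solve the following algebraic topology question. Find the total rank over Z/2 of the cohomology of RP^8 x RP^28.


dim H^*(RP^n; Z/2) = n+1 (one Z/2 in each degree 0..n).
Total Betti number is multiplicative.
Total = (8+1) * (28+1) = 9 * 29 = 261

261


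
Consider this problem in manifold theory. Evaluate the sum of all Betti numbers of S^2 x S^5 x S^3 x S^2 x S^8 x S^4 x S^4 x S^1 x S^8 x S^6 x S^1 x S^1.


Total Betti number is multiplicative under products.
Each S^d (d>=1) has total Betti number 2.
There are 12 sphere factors.
Total = 2^12 = 4096

4096


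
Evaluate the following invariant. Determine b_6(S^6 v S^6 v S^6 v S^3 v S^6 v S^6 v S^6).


For a wedge of spheres, H_k (k>0) is free on one generator per sphere of dimension k.
Spheres of dimension 6: count = 6.
b_6 = 6

6


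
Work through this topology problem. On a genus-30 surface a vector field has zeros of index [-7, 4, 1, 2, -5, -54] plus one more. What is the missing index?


Poincare-Hopf: sum of indices = chi(M).
chi(Sigma_30) = 2 - 2*30 = -58.
Sum of known indices = -59.
x = chi - (sum known) = -58 - (-59) = 1

1


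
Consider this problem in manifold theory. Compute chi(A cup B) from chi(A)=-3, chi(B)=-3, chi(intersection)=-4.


chi(A cup B) = chi(A) + chi(B) - chi(A cap B)
= -3 + (-3) - (-4)
= -2

-2


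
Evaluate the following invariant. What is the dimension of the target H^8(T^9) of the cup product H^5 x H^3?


Cup product: H^p x H^q -> H^{p+q}; here p+q = 5+3 = 8.
rank H^k(T^n) = C(n,k).
C(9,8) = 9

9


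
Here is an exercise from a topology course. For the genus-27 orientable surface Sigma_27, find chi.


For a closed orientable surface of genus g: chi = 2 - 2g.
Here g = 27.
chi = 2 - 2*27 = 2 - 54 = -52

-52


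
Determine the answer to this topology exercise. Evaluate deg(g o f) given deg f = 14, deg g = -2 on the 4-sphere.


Degree is multiplicative under composition: deg(g o f) = deg(g) * deg(f).
= -2 * 14 = -28

-28


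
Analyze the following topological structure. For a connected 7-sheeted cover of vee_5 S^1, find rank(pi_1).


Nielsen-Schreier: an index-n subgroup of F_r is free of rank 1 + n(r-1).
Equivalently: chi(cover) = n*chi(base); chi(vee_r S^1) = 1 - 5 = -4.
chi(E) = 7*(-4) = -28; rank = 1 - chi(E) = 1 - (-28) = 29.
rank = 1 + 7*(5-1) = 1 + 28 = 29

29


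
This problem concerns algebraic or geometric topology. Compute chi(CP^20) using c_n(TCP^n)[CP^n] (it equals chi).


For any closed oriented manifold, <e(TM),[M]> = chi(M).
chi(CP^20) = 20+1 = 21

21


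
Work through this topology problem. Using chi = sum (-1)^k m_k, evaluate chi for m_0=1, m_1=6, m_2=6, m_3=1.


Morse theory: chi(M) = sum_k (-1)^k m_k where m_k = #(index-k critical points).
= (1) + (-6) + (6) + (-1) = 0

0


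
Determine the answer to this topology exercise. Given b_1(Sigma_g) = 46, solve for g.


For a closed orientable surface: b_1 = 2g.
46 = 2g
g = 46 / 2 = 23

23


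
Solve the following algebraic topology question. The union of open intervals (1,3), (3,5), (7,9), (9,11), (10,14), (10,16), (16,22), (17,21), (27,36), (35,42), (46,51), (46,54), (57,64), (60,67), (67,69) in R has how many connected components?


Sort and merge overlapping open intervals.
Merged: (1,3), (3,5), (7,9), (9,16), (16,22), (27,42), (46,54), (57,67), (67,69).
Number of components = 9

9


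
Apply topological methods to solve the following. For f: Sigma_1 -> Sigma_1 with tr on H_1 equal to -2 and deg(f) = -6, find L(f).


L(f) = tr(f_0*) - tr(f_1*) + tr(f_2*).
= 1 - (-2) + (-6)
= -3

-3


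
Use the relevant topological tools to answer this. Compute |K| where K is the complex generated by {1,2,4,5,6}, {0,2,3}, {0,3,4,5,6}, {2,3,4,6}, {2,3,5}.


Each maximal simplex on m vertices has 2^m - 1 nonempty faces.
Take the union (dedupe shared faces).
Total distinct faces = 62

62


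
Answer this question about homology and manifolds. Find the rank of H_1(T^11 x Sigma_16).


pi_1(A x B) = pi_1(A) x pi_1(B); rank of abelianization = b_1.
b_1(T^11) = 11, b_1(Sigma_16) = 2*16 = 32.
b_1(product) = 11 + 32 = 43

43


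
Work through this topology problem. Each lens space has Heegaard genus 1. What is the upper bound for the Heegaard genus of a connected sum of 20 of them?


Heegaard genus satisfies g(A#B) <= g(A) + g(B).
Each lens space has g = 1.
Upper bound: 20 * 1 = 20

20


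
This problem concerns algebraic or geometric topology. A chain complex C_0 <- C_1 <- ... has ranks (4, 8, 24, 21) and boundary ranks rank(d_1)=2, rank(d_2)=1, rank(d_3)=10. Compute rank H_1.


rank H_k = rank(ker d_k) - rank(im d_{k+1}).
rank(ker d_1) = rank(C_1) - rank(d_1) = 8 - 2 = 6.
rank(im d_{1+1}) = 1.
rank H_1 = 6 - 1 = 5

5


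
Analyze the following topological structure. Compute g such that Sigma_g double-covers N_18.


chi(N_18) = 2 - 18 = -16.
Double cover: chi(Sigma_g) = 2 * chi(N_18) = 2*(-16) = -32.
2 - 2g = -32, so g = (2 - (-32))/2 = 34/2 = 17

17


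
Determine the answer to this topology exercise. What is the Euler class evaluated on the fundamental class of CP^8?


For any closed oriented manifold, <e(TM),[M]> = chi(M).
chi(CP^8) = 8+1 = 9

9


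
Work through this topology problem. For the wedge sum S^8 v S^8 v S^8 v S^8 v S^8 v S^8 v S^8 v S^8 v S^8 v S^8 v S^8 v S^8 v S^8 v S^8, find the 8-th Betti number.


For a wedge of spheres, H_k (k>0) is free on one generator per sphere of dimension k.
Spheres of dimension 8: count = 14.
b_8 = 14

14


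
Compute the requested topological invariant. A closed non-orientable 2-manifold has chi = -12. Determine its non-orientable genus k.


chi = 2 - k for closed non-orientable surfaces with k crosscaps.
-12 = 2 - k
k = 2 - (-12) = 14

14


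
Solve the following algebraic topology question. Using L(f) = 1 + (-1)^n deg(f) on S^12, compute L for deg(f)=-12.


On S^12: L(f) = tr(f_0*) + (-1)^12 tr(f_12*) = 1 + (-1)^12 * deg(f).
L(f) = 1 + (-1)^12 * -12 = 1 + -12 = -11

-11


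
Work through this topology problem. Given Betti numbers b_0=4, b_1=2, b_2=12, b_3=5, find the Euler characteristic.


chi = sum_k (-1)^k b_k.
= (4) + (-2) + (12) + (-5)
= 9

9


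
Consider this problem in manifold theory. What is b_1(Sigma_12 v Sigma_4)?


For a wedge: H_1(A v B) = H_1(A) + H_1(B).
b_1(Sigma_12) = 24, b_1(Sigma_4) = 8.
b_1 = 24 + 8 = 32

32


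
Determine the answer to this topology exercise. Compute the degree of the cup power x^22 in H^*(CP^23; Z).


|x| = 2 in H^*(CP^n).
|x^22| = 22 * |x| = 22 * 2 = 44

44


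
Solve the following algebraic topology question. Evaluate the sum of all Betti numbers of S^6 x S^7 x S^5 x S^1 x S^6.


Total Betti number is multiplicative under products.
Each S^d (d>=1) has total Betti number 2.
There are 5 sphere factors.
Total = 2^5 = 32

32


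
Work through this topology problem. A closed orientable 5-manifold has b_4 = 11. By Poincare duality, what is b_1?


Poincare duality for closed orientable n-manifolds: b_k = b_{n-k}.
Here n = 5, so b_1 = b_4 = 11

11


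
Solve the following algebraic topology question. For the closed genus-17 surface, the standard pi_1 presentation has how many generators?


Standard presentation: pi_1(Sigma_g) = <a_1,b_1,...,a_g,b_g | [a_1,b_1]...[a_g,b_g] = 1>.
Number of generators = 2g = 2*17 = 34

34
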